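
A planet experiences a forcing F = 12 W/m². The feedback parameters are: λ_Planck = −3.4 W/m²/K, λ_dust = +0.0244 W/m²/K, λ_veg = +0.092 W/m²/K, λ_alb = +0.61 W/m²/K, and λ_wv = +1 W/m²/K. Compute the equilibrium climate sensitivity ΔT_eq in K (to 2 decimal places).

7.17 K

Net feedback parameter λ = (−3.4) + (+0.0244) + (+0.092) + (+0.61) + (+1) = -1.6736 W/m²/K.
ΔT = −F/λ = −12/(-1.6736) = 7.17 K.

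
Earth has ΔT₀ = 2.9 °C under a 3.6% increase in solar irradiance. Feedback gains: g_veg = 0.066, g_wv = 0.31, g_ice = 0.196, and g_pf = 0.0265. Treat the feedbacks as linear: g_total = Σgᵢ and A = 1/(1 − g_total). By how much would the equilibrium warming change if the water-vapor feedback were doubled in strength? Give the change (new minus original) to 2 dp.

Original: g = 0.5985, ΔT = 2.9/(1−0.5985) = 7.2229 °C.
With doubled water-vapor: g' = 0.9085, ΔT' = 2.9/(1−0.9085) = 31.6940 °C.
Change = 31.6940 − 7.2229 = 24.47 °C.

24.47 °C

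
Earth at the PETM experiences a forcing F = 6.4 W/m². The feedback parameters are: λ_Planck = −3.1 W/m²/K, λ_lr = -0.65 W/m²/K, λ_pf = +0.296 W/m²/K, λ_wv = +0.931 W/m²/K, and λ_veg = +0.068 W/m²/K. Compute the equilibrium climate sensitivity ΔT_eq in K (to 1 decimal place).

Net feedback parameter λ = (−3.1) + (-0.65) + (+0.296) + (+0.931) + (+0.068) = -2.455 W/m²/K.
ΔT = −F/λ = −6.4/(-2.455) = 2.6 K.

2.6 K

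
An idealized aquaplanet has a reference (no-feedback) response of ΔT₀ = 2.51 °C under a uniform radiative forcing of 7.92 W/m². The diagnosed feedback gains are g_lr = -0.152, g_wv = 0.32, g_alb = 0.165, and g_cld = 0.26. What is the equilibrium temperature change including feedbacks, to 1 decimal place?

6.2 °C

Total gain g = -0.152 + 0.32 + 0.165 + 0.26 = 0.593.
Amplification A = 1/(1 − 0.593) = 2.457.
ΔT = 2.51 × 2.457 = 6.2 °C.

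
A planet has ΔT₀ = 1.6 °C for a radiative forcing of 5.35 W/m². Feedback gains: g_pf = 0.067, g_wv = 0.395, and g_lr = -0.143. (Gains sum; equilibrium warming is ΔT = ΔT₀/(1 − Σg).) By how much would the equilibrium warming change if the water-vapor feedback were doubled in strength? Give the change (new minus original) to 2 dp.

3.24 °C

Original: g = 0.319, ΔT = 1.6/(1−0.319) = 2.3495 °C.
With doubled water-vapor: g' = 0.714, ΔT' = 1.6/(1−0.714) = 5.5944 °C.
Change = 5.5944 − 2.3495 = 3.24 °C.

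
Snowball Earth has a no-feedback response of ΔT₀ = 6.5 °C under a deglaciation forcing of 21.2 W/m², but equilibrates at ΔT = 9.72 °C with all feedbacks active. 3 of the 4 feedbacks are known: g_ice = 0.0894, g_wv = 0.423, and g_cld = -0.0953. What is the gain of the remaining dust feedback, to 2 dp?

Amplification A = ΔT/ΔT₀ = 9.72/6.5 = 1.495.
Total gain g = 1 − 1/A = 1 − 1/1.495 = 0.3311.
Known gains sum to 0.0894 + 0.423 − 0.0953 = 0.4171.
g_dust = 0.3311 − 0.4171 = -0.09.

-0.09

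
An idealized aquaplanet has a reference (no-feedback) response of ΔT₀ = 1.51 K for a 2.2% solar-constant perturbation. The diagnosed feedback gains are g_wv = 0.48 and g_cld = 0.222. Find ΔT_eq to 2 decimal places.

Total gain g = 0.48 + 0.222 = 0.702.
Amplification A = 1/(1 − 0.702) = 3.356.
ΔT = 1.51 × 3.356 = 5.07 K.

5.07 K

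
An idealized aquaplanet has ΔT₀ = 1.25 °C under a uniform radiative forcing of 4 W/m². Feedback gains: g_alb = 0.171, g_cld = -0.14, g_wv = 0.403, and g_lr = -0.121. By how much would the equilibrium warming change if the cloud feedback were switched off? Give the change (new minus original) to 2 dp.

Original: g = 0.313, ΔT = 1.25/(1−0.313) = 1.8195 °C.
Without cloud: g' = 0.453, ΔT' = 1.25/(1−0.453) = 2.2852 °C.
Change = 2.2852 − 1.8195 = 0.47 °C.

0.47 °C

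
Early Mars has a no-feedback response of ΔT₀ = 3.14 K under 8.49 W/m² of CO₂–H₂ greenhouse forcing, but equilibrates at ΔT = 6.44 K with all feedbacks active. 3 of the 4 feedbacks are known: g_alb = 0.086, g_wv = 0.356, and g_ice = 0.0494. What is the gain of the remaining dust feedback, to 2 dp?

0.02

Amplification A = ΔT/ΔT₀ = 6.44/3.14 = 2.051.
Total gain g = 1 − 1/A = 1 − 1/2.051 = 0.5124.
Known gains sum to 0.086 + 0.356 + 0.0494 = 0.4914.
g_dust = 0.5124 − 0.4914 = 0.02.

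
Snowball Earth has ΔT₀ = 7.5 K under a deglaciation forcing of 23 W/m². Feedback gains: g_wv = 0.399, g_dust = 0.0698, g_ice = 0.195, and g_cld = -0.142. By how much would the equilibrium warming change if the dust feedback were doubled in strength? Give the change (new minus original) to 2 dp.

Original: g = 0.5218, ΔT = 7.5/(1−0.5218) = 15.6838 K.
With doubled dust: g' = 0.5916, ΔT' = 7.5/(1−0.5916) = 18.3643 K.
Change = 18.3643 − 15.6838 = 2.68 K.

2.68 K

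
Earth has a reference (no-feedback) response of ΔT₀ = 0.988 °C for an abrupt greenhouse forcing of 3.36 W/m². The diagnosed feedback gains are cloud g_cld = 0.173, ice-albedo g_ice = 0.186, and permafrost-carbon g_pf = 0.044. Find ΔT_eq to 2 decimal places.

1.65 °C

Total gain g = 0.173 + 0.186 + 0.044 = 0.403.
Amplification A = 1/(1 − 0.403) = 1.675.
ΔT = 0.988 × 1.675 = 1.65 °C.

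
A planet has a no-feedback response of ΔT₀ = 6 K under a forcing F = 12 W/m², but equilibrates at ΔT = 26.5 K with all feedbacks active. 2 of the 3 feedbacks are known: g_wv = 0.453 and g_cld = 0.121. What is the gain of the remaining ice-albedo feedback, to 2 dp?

Amplification A = ΔT/ΔT₀ = 26.5/6 = 4.417.
Total gain g = 1 − 1/A = 1 − 1/4.417 = 0.7736.
Known gains sum to 0.453 + 0.121 = 0.574.
g_ice = 0.7736 − 0.574 = 0.20.

0.20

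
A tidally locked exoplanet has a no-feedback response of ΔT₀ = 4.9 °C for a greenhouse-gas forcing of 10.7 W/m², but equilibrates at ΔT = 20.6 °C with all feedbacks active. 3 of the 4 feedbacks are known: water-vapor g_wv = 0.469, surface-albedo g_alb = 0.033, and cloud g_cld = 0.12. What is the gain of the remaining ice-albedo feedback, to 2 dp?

0.14

Amplification A = ΔT/ΔT₀ = 20.6/4.9 = 4.204.
Total gain g = 1 − 1/A = 1 − 1/4.204 = 0.7621.
Known gains sum to 0.469 + 0.033 + 0.12 = 0.622.
g_ice = 0.7621 − 0.622 = 0.14.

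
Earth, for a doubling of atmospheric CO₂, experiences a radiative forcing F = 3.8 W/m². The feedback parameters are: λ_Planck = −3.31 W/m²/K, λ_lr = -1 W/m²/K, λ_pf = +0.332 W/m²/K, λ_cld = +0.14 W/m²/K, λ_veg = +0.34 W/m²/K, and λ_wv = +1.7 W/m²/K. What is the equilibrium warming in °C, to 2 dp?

2.11 °C

Net feedback parameter λ = (−3.31) + (-1) + (+0.332) + (+0.14) + (+0.34) + (+1.7) = -1.798 W/m²/K.
ΔT = −F/λ = −3.8/(-1.798) = 2.11 °C.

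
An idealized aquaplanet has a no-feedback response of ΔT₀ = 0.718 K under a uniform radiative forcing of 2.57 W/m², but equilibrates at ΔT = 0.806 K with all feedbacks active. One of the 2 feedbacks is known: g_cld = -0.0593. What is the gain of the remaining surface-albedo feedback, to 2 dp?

Amplification A = ΔT/ΔT₀ = 0.806/0.718 = 1.123.
Total gain g = 1 − 1/A = 1 − 1/1.123 = 0.1095.
The known gain is -0.0593.
g_alb = 0.1095 + 0.0593 = 0.17.

0.17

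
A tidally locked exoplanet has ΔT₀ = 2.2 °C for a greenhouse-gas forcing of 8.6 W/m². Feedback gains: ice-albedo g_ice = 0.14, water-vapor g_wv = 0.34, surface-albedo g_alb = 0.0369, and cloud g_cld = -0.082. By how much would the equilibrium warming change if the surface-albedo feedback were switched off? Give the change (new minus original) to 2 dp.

Original: g = 0.4349, ΔT = 2.2/(1−0.4349) = 3.8931 °C.
Without surface-albedo: g' = 0.398, ΔT' = 2.2/(1−0.398) = 3.6545 °C.
Change = 3.6545 − 3.8931 = -0.24 °C.

-0.24 °C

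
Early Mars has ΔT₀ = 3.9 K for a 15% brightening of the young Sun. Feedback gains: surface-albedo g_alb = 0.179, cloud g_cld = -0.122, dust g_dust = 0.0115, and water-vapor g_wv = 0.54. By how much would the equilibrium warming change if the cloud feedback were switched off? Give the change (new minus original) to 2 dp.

4.51 K

Original: g = 0.6085, ΔT = 3.9/(1−0.6085) = 9.9617 K.
Without cloud: g' = 0.7305, ΔT' = 3.9/(1−0.7305) = 14.4712 K.
Change = 14.4712 − 9.9617 = 4.51 K.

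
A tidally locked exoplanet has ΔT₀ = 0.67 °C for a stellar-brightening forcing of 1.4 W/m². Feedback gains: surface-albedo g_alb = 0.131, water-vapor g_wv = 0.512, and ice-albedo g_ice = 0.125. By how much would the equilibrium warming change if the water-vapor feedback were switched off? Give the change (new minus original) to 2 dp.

-1.99 °C

Original: g = 0.768, ΔT = 0.67/(1−0.768) = 2.8879 °C.
Without water-vapor: g' = 0.256, ΔT' = 0.67/(1−0.256) = 0.9005 °C.
Change = 0.9005 − 2.8879 = -1.99 °C.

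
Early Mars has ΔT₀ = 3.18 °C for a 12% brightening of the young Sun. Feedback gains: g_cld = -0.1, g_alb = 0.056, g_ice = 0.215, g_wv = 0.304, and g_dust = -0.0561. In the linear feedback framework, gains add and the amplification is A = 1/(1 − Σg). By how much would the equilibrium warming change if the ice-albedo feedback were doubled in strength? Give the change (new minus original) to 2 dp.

3.21 °C

Original: g = 0.4189, ΔT = 3.18/(1−0.4189) = 5.4724 °C.
With doubled ice-albedo: g' = 0.6339, ΔT' = 3.18/(1−0.6339) = 8.6862 °C.
Change = 8.6862 − 5.4724 = 3.21 °C.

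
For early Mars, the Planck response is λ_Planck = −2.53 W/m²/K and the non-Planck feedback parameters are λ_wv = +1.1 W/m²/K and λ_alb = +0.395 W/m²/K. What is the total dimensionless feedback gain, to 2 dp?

0.59

Convert to gains: g_wv = 1.1/2.53 = 0.4348; g_alb = 0.395/2.53 = 0.1561.
Total gain g = 0.5909.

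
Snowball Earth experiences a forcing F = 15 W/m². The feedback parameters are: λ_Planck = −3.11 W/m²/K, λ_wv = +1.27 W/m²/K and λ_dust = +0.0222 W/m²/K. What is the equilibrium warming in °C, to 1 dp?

8.3 °C

Net feedback parameter λ = (−3.11) + (+1.27) + (+0.0222) = -1.8178 W/m²/K.
ΔT = −F/λ = −15/(-1.8178) = 8.3 °C.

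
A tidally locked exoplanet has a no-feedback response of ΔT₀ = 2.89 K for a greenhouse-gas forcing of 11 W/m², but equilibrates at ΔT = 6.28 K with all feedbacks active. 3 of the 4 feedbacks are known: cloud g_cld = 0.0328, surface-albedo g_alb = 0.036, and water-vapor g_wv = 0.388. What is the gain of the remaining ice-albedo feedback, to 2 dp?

0.08

Amplification A = ΔT/ΔT₀ = 6.28/2.89 = 2.173.
Total gain g = 1 − 1/A = 1 − 1/2.173 = 0.5398.
Known gains sum to 0.0328 + 0.036 + 0.388 = 0.4568.
g_ice = 0.5398 − 0.4568 = 0.08.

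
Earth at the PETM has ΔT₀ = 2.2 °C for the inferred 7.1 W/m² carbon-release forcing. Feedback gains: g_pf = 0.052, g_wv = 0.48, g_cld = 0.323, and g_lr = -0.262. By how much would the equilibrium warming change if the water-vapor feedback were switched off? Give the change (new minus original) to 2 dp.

-2.93 °C

Original: g = 0.593, ΔT = 2.2/(1−0.593) = 5.4054 °C.
Without water-vapor: g' = 0.113, ΔT' = 2.2/(1−0.113) = 2.4803 °C.
Change = 2.4803 − 5.4054 = -2.93 °C.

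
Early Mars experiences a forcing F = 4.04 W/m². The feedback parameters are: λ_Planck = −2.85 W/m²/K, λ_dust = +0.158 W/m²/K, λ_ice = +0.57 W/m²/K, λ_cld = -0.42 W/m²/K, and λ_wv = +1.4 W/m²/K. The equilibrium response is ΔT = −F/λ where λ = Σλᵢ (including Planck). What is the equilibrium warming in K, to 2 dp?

3.54 K

Net feedback parameter λ = (−2.85) + (+0.158) + (+0.57) + (-0.42) + (+1.4) = -1.142 W/m²/K.
ΔT = −F/λ = −4.04/(-1.142) = 3.54 K.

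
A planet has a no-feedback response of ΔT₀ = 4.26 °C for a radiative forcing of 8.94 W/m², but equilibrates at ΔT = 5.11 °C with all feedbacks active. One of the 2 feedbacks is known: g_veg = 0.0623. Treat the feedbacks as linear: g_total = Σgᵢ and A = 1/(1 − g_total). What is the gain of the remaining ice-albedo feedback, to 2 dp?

Amplification A = ΔT/ΔT₀ = 5.11/4.26 = 1.2.
Total gain g = 1 − 1/A = 1 − 1/1.2 = 0.1667.
The known gain is 0.0623.
g_ice = 0.1667 − 0.0623 = 0.10.

0.10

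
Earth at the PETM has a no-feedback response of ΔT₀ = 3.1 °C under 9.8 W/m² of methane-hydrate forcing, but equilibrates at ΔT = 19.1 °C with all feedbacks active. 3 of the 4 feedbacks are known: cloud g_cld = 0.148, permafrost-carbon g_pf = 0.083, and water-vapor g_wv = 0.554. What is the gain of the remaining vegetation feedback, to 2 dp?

0.05

Amplification A = ΔT/ΔT₀ = 19.1/3.1 = 6.161.
Total gain g = 1 − 1/A = 1 − 1/6.161 = 0.8377.
Known gains sum to 0.148 + 0.083 + 0.554 = 0.785.
g_veg = 0.8377 − 0.785 = 0.05.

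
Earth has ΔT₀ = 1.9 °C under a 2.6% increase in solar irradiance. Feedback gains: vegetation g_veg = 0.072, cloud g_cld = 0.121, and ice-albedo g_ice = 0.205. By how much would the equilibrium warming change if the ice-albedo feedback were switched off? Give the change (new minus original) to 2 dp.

Original: g = 0.398, ΔT = 1.9/(1−0.398) = 3.1561 °C.
Without ice-albedo: g' = 0.193, ΔT' = 1.9/(1−0.193) = 2.3544 °C.
Change = 2.3544 − 3.1561 = -0.80 °C.

-0.80 °C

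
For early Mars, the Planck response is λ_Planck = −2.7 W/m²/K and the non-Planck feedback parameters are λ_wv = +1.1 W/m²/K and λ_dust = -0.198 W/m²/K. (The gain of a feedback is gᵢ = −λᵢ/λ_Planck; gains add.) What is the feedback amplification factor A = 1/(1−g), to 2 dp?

Convert to gains: g_wv = 1.1/2.7 = 0.4074; g_dust = -0.198/2.7 = -0.07333.
Total gain g = 0.33407.
A = 1/(1 − 0.33407) = 1.50.

1.50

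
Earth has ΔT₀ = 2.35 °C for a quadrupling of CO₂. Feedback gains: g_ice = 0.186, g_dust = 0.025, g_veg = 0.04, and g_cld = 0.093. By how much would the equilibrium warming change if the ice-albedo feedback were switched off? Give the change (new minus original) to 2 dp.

-0.79 °C

Original: g = 0.344, ΔT = 2.35/(1−0.344) = 3.5823 °C.
Without ice-albedo: g' = 0.158, ΔT' = 2.35/(1−0.158) = 2.7910 °C.
Change = 2.7910 − 3.5823 = -0.79 °C.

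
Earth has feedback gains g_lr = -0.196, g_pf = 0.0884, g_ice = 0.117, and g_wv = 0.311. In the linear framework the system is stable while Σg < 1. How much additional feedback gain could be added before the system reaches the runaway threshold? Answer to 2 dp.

0.68

Current total gain = -0.196 + 0.0884 + 0.117 + 0.311 = 0.3204.
Margin to runaway = 1 − 0.3204 = 0.68.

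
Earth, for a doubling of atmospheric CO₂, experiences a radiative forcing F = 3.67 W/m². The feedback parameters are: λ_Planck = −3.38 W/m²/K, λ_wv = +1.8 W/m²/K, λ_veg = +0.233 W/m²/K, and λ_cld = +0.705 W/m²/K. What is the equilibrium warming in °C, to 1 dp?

Net feedback parameter λ = (−3.38) + (+1.8) + (+0.233) + (+0.705) = -0.642 W/m²/K.
ΔT = −F/λ = −3.67/(-0.642) = 5.7 °C.

5.7 °C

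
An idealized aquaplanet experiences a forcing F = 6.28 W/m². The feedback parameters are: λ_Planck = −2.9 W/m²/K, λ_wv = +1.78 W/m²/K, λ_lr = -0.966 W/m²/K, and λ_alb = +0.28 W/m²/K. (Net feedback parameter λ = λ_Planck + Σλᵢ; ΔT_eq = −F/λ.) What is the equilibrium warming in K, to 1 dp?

3.5 K

Net feedback parameter λ = (−2.9) + (+1.78) + (-0.966) + (+0.28) = -1.806 W/m²/K.
ΔT = −F/λ = −6.28/(-1.806) = 3.5 K.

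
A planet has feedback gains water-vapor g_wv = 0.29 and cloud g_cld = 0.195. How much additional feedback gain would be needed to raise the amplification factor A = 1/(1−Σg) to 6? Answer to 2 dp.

Current total gain = 0.485.
Target gain for A = 6: g* = 1 − 1/6 = 0.8333.
Additional gain needed = 0.8333 − 0.485 = 0.35.

0.35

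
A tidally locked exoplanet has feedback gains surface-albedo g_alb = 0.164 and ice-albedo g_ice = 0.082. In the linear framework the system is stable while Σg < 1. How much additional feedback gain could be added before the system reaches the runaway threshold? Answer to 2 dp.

Current total gain = 0.164 + 0.082 = 0.246.
Margin to runaway = 1 − 0.246 = 0.75.

0.75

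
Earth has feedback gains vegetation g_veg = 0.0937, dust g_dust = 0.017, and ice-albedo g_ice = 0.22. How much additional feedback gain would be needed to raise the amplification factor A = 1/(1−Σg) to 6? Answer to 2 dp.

0.50

Current total gain = 0.3307.
Target gain for A = 6: g* = 1 − 1/6 = 0.8333.
Additional gain needed = 0.8333 − 0.3307 = 0.50.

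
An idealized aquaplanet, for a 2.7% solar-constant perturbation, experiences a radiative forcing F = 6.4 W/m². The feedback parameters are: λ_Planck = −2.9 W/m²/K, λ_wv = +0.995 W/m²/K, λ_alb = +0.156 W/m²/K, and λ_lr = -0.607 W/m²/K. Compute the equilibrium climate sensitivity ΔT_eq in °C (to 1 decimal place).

2.7 °C

Net feedback parameter λ = (−2.9) + (+0.995) + (+0.156) + (-0.607) = -2.356 W/m²/K.
ΔT = −F/λ = −6.4/(-2.356) = 2.7 °C.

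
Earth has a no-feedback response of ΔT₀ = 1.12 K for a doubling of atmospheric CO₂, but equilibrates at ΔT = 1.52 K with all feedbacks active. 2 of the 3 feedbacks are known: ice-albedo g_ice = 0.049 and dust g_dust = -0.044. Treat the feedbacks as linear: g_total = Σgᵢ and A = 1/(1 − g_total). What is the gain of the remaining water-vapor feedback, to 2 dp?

0.26

Amplification A = ΔT/ΔT₀ = 1.52/1.12 = 1.357.
Total gain g = 1 − 1/A = 1 − 1/1.357 = 0.2631.
Known gains sum to 0.049 − 0.044 = 0.005.
g_wv = 0.2631 − 0.005 = 0.26.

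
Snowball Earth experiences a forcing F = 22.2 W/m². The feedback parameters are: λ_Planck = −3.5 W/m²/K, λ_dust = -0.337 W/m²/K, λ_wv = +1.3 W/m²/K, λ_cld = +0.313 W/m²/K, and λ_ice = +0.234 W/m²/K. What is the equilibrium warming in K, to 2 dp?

Net feedback parameter λ = (−3.5) + (-0.337) + (+1.3) + (+0.313) + (+0.234) = -1.99 W/m²/K.
ΔT = −F/λ = −22.2/(-1.99) = 11.16 K.

11.16 K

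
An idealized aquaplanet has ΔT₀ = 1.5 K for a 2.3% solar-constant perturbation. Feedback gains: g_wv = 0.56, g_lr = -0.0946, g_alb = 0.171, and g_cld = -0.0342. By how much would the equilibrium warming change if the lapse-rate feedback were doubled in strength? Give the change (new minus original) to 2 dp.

Original: g = 0.6022, ΔT = 1.5/(1−0.6022) = 3.7707 K.
With doubled lapse-rate: g' = 0.5076, ΔT' = 1.5/(1−0.5076) = 3.0463 K.
Change = 3.0463 − 3.7707 = -0.72 K.

-0.72 K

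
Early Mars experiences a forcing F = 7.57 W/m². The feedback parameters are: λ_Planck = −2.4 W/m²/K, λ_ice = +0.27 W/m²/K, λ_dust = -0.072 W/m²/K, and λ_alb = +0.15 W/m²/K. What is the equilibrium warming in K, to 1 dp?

Net feedback parameter λ = (−2.4) + (+0.27) + (-0.072) + (+0.15) = -2.052 W/m²/K.
ΔT = −F/λ = −7.57/(-2.052) = 3.7 K.

3.7 K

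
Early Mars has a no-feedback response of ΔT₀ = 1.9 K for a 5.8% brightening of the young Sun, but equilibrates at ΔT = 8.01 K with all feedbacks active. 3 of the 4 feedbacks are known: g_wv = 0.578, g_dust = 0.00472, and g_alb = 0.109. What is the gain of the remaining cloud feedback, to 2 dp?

Amplification A = ΔT/ΔT₀ = 8.01/1.9 = 4.216.
Total gain g = 1 − 1/A = 1 − 1/4.216 = 0.7628.
Known gains sum to 0.578 + 0.00472 + 0.109 = 0.69172.
g_cld = 0.7628 − 0.69172 = 0.07.

0.07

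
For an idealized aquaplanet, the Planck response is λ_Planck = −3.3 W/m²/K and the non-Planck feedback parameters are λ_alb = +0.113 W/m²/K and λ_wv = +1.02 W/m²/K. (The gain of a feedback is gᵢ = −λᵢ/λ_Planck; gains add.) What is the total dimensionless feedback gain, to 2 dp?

0.34

Convert to gains: g_alb = 0.113/3.3 = 0.03424; g_wv = 1.02/3.3 = 0.3091.
Total gain g = 0.34334.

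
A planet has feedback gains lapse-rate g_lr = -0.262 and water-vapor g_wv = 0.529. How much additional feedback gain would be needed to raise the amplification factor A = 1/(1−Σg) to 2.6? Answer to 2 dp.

0.35

Current total gain = 0.267.
Target gain for A = 2.6: g* = 1 − 1/2.6 = 0.6154.
Additional gain needed = 0.6154 − 0.267 = 0.35.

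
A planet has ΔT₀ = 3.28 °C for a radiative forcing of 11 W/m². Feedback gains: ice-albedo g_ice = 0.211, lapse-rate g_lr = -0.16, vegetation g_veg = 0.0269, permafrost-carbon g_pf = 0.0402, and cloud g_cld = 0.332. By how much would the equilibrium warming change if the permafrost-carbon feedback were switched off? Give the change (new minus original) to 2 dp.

Original: g = 0.4501, ΔT = 3.28/(1−0.4501) = 5.9647 °C.
Without permafrost-carbon: g' = 0.4099, ΔT' = 3.28/(1−0.4099) = 5.5584 °C.
Change = 5.5584 − 5.9647 = -0.41 °C.

-0.41 °C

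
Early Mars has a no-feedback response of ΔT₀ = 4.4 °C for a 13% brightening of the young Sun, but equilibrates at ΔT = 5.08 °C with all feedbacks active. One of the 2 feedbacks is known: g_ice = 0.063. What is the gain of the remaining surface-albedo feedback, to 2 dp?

0.07

Amplification A = ΔT/ΔT₀ = 5.08/4.4 = 1.155.
Total gain g = 1 − 1/A = 1 − 1/1.155 = 0.1342.
The known gain is 0.063.
g_alb = 0.1342 − 0.063 = 0.07.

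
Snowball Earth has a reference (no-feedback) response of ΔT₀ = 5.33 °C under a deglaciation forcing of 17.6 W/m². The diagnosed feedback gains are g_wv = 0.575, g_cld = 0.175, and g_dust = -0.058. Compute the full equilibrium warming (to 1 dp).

Total gain g = 0.575 + 0.175 − 0.058 = 0.692.
Amplification A = 1/(1 − 0.692) = 3.247.
ΔT = 5.33 × 3.247 = 17.3 °C.

17.3 °C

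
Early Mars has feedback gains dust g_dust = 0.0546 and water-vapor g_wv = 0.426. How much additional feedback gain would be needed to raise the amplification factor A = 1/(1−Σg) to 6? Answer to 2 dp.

0.35

Current total gain = 0.4806.
Target gain for A = 6: g* = 1 − 1/6 = 0.8333.
Additional gain needed = 0.8333 − 0.4806 = 0.35.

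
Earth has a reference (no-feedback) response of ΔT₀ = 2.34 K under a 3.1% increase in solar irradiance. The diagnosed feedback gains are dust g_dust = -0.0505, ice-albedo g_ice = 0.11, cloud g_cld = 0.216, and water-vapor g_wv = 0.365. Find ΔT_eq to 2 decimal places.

6.51 K

Total gain g = -0.0505 + 0.11 + 0.216 + 0.365 = 0.6405.
Amplification A = 1/(1 − 0.6405) = 2.782.
ΔT = 2.34 × 2.782 = 6.51 K.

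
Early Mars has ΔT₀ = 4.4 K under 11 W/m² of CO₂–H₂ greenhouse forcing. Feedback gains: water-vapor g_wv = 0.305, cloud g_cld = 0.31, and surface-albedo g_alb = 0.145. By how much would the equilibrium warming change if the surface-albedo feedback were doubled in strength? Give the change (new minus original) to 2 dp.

Original: g = 0.76, ΔT = 4.4/(1−0.76) = 18.3333 K.
With doubled surface-albedo: g' = 0.905, ΔT' = 4.4/(1−0.905) = 46.3158 K.
Change = 46.3158 − 18.3333 = 27.98 K.

27.98 K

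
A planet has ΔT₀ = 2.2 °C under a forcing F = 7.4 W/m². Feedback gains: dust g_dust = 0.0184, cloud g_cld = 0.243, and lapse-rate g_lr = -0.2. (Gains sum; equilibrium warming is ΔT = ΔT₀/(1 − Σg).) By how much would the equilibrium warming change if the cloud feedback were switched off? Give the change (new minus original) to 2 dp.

Original: g = 0.0614, ΔT = 2.2/(1−0.0614) = 2.3439 °C.
Without cloud: g' = -0.1816, ΔT' = 2.2/(1+0.1816) = 1.8619 °C.
Change = 1.8619 − 2.3439 = -0.48 °C.

-0.48 °C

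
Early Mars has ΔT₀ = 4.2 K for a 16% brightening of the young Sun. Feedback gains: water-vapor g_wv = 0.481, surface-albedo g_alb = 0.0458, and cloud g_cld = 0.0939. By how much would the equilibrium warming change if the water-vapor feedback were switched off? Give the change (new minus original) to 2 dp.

-6.19 K

Original: g = 0.6207, ΔT = 4.2/(1−0.6207) = 11.0730 K.
Without water-vapor: g' = 0.1397, ΔT' = 4.2/(1−0.1397) = 4.8820 K.
Change = 4.8820 − 11.0730 = -6.19 K.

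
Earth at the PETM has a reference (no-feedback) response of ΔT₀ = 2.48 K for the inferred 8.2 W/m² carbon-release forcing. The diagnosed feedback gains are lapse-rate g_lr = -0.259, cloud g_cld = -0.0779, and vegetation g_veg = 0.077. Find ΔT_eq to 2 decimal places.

Total gain g = -0.259 − 0.0779 + 0.077 = -0.2599.
Amplification A = 1/(1 + 0.2599) = 0.7937.
ΔT = 2.48 × 0.7937 = 1.97 K.

1.97 K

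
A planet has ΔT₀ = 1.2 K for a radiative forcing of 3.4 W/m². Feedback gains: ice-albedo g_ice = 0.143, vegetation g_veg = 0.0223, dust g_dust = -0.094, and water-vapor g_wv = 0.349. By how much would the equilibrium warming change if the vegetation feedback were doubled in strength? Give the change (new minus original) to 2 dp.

Original: g = 0.4203, ΔT = 1.2/(1−0.4203) = 2.0700 K.
With doubled vegetation: g' = 0.4426, ΔT' = 1.2/(1−0.4426) = 2.1529 K.
Change = 2.1529 − 2.0700 = 0.08 K.

0.08 K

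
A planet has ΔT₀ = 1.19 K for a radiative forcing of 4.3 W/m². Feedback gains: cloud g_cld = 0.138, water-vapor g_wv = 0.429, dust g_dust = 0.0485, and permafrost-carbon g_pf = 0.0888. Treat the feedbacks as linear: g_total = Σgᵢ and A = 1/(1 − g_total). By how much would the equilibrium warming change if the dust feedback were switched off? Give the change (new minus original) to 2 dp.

Original: g = 0.7043, ΔT = 1.19/(1−0.7043) = 4.0243 K.
Without dust: g' = 0.6558, ΔT' = 1.19/(1−0.6558) = 3.4573 K.
Change = 3.4573 − 4.0243 = -0.57 K.

-0.57 K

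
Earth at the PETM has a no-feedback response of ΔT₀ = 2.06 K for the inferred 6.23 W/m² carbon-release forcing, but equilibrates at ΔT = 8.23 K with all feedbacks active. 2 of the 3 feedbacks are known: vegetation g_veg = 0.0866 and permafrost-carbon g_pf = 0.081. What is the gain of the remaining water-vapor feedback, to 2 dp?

Amplification A = ΔT/ΔT₀ = 8.23/2.06 = 3.995.
Total gain g = 1 − 1/A = 1 − 1/3.995 = 0.7497.
Known gains sum to 0.0866 + 0.081 = 0.1676.
g_wv = 0.7497 − 0.1676 = 0.58.

0.58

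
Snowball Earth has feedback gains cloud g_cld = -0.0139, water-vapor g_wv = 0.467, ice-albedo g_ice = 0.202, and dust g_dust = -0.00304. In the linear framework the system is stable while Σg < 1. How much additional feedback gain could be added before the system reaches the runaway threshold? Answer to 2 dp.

0.35

Current total gain = -0.0139 + 0.467 + 0.202 − 0.00304 = 0.65206.
Margin to runaway = 1 − 0.65206 = 0.35.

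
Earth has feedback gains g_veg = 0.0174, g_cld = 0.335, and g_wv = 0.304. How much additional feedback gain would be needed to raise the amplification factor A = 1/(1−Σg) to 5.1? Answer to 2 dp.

0.15

Current total gain = 0.6564.
Target gain for A = 5.1: g* = 1 − 1/5.1 = 0.8039.
Additional gain needed = 0.8039 − 0.6564 = 0.15.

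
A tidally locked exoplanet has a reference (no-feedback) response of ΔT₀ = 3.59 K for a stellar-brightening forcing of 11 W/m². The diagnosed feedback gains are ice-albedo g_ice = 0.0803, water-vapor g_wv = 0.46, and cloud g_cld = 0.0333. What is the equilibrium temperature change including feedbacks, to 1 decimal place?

8.4 K

Total gain g = 0.0803 + 0.46 + 0.0333 = 0.5736.
Amplification A = 1/(1 − 0.5736) = 2.345.
ΔT = 3.59 × 2.345 = 8.4 K.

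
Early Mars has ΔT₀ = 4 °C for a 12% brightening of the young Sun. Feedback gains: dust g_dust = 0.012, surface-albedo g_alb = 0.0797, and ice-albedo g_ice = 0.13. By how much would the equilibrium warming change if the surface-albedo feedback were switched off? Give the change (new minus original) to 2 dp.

-0.48 °C

Original: g = 0.2217, ΔT = 4/(1−0.2217) = 5.1394 °C.
Without surface-albedo: g' = 0.142, ΔT' = 4/(1−0.142) = 4.6620 °C.
Change = 4.6620 − 5.1394 = -0.48 °C.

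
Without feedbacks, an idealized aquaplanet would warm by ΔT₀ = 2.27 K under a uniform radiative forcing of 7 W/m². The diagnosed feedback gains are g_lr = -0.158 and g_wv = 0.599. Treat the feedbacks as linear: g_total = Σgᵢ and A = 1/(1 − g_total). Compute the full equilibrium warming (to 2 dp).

4.06 K

Total gain g = -0.158 + 0.599 = 0.441.
Amplification A = 1/(1 − 0.441) = 1.789.
ΔT = 2.27 × 1.789 = 4.06 K.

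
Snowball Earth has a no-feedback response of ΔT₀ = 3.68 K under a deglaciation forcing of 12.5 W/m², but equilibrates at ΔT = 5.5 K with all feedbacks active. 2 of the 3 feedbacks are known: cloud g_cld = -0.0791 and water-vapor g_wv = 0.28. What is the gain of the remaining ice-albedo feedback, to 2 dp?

0.13

Amplification A = ΔT/ΔT₀ = 5.5/3.68 = 1.495.
Total gain g = 1 − 1/A = 1 − 1/1.495 = 0.3311.
Known gains sum to -0.0791 + 0.28 = 0.2009.
g_ice = 0.3311 − 0.2009 = 0.13.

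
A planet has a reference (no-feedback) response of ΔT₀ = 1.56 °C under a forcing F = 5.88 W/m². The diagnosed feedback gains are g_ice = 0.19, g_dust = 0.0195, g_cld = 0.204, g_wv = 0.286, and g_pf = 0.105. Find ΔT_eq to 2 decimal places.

7.98 °C

Total gain g = 0.19 + 0.0195 + 0.204 + 0.286 + 0.105 = 0.8045.
Amplification A = 1/(1 − 0.8045) = 5.115.
ΔT = 1.56 × 5.115 = 7.98 °C.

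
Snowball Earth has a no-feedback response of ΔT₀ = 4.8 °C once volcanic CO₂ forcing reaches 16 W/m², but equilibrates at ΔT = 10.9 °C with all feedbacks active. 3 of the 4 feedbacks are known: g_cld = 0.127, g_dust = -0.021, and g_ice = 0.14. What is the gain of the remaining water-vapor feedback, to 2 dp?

Amplification A = ΔT/ΔT₀ = 10.9/4.8 = 2.271.
Total gain g = 1 − 1/A = 1 − 1/2.271 = 0.5597.
Known gains sum to 0.127 − 0.021 + 0.14 = 0.246.
g_wv = 0.5597 − 0.246 = 0.31.

0.31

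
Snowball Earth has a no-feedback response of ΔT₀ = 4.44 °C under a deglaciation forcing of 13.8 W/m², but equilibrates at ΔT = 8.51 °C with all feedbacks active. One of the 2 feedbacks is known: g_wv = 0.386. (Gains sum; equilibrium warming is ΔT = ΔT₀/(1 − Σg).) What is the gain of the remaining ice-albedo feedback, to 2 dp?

0.09

Amplification A = ΔT/ΔT₀ = 8.51/4.44 = 1.917.
Total gain g = 1 − 1/A = 1 − 1/1.917 = 0.4784.
The known gain is 0.386.
g_ice = 0.4784 − 0.386 = 0.09.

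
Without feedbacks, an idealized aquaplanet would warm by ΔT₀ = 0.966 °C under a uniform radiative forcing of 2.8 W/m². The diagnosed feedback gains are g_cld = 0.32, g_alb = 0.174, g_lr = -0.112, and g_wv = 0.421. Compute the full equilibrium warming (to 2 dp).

Total gain g = 0.32 + 0.174 − 0.112 + 0.421 = 0.803.
Amplification A = 1/(1 − 0.803) = 5.076.
ΔT = 0.966 × 5.076 = 4.90 °C.

4.90 °C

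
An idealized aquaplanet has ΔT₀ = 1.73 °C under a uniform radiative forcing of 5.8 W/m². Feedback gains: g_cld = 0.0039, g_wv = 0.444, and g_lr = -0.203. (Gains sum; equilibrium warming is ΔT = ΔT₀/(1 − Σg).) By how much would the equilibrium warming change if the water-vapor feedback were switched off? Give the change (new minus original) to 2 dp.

Original: g = 0.2449, ΔT = 1.73/(1−0.2449) = 2.2911 °C.
Without water-vapor: g' = -0.1991, ΔT' = 1.73/(1+0.1991) = 1.4427 °C.
Change = 1.4427 − 2.2911 = -0.85 °C.

-0.85 °C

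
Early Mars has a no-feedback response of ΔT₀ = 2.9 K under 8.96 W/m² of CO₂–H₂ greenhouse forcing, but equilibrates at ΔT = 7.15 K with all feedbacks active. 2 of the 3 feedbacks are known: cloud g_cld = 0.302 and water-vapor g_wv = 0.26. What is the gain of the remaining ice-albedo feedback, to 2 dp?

0.03

Amplification A = ΔT/ΔT₀ = 7.15/2.9 = 2.466.
Total gain g = 1 − 1/A = 1 − 1/2.466 = 0.5945.
Known gains sum to 0.302 + 0.26 = 0.562.
g_ice = 0.5945 − 0.562 = 0.03.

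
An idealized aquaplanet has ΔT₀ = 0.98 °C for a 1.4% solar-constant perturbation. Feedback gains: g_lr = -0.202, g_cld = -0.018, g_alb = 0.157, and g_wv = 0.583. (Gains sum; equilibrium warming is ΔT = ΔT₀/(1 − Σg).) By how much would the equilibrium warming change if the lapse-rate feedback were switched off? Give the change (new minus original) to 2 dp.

1.48 °C

Original: g = 0.52, ΔT = 0.98/(1−0.52) = 2.0417 °C.
Without lapse-rate: g' = 0.722, ΔT' = 0.98/(1−0.722) = 3.5252 °C.
Change = 3.5252 − 2.0417 = 1.48 °C.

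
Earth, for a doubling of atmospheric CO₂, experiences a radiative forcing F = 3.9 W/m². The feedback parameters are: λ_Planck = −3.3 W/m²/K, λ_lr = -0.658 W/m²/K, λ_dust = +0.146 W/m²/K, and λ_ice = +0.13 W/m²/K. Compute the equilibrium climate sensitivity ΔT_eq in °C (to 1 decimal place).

1.1 °C

Net feedback parameter λ = (−3.3) + (-0.658) + (+0.146) + (+0.13) = -3.682 W/m²/K.
ΔT = −F/λ = −3.9/(-3.682) = 1.1 °C.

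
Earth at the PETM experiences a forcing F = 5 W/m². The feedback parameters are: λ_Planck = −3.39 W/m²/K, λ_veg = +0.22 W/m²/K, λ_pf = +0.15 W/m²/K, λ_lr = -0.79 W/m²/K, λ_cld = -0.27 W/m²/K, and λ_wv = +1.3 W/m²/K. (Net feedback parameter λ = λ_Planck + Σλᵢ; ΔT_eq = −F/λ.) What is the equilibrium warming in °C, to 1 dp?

1.8 °C

Net feedback parameter λ = (−3.39) + (+0.22) + (+0.15) + (-0.79) + (-0.27) + (+1.3) = -2.78 W/m²/K.
ΔT = −F/λ = −5/(-2.78) = 1.8 °C.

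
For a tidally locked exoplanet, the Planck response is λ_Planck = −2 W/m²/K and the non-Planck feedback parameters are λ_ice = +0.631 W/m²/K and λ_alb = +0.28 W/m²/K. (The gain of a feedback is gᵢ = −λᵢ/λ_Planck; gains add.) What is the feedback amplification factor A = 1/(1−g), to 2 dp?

1.84

Convert to gains: g_ice = 0.631/2 = 0.3155; g_alb = 0.28/2 = 0.14.
Total gain g = 0.4555.
A = 1/(1 − 0.4555) = 1.84.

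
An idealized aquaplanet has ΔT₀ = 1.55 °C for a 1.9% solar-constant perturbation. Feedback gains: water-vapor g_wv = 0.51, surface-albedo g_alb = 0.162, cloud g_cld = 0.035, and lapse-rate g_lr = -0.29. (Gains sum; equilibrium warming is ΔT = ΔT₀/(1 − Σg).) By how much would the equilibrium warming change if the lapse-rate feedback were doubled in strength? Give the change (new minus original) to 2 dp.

-0.88 °C

Original: g = 0.417, ΔT = 1.55/(1−0.417) = 2.6587 °C.
With doubled lapse-rate: g' = 0.127, ΔT' = 1.55/(1−0.127) = 1.7755 °C.
Change = 1.7755 − 2.6587 = -0.88 °C.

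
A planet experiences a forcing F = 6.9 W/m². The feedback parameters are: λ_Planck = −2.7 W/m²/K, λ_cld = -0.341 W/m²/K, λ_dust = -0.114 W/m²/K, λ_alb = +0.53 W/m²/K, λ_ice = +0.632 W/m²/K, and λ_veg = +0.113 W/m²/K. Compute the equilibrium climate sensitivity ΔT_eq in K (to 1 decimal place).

Net feedback parameter λ = (−2.7) + (-0.341) + (-0.114) + (+0.53) + (+0.632) + (+0.113) = -1.88 W/m²/K.
ΔT = −F/λ = −6.9/(-1.88) = 3.7 K.

3.7 K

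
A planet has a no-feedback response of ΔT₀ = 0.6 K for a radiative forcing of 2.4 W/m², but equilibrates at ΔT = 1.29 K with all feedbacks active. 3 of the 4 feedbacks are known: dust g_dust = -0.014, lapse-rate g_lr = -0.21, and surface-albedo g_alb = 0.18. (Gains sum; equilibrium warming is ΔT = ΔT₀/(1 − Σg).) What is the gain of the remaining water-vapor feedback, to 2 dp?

Amplification A = ΔT/ΔT₀ = 1.29/0.6 = 2.15.
Total gain g = 1 − 1/A = 1 − 1/2.15 = 0.5349.
Known gains sum to -0.014 − 0.21 + 0.18 = -0.044.
g_wv = 0.5349 + 0.044 = 0.58.

0.58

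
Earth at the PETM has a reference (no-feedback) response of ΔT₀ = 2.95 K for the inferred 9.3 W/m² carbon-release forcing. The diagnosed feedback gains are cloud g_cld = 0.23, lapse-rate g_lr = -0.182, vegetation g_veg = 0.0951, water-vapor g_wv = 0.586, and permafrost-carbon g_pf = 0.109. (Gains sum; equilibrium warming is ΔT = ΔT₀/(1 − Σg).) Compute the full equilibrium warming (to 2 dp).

Total gain g = 0.23 − 0.182 + 0.0951 + 0.586 + 0.109 = 0.8381.
Amplification A = 1/(1 − 0.8381) = 6.177.
ΔT = 2.95 × 6.177 = 18.22 K.

18.22 K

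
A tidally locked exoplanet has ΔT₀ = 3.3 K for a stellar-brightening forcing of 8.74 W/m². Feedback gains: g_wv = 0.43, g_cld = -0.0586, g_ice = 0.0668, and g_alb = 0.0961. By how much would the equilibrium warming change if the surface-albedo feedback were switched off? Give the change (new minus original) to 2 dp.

Original: g = 0.5343, ΔT = 3.3/(1−0.5343) = 7.0861 K.
Without surface-albedo: g' = 0.4382, ΔT' = 3.3/(1−0.4382) = 5.8740 K.
Change = 5.8740 − 7.0861 = -1.21 K.

-1.21 K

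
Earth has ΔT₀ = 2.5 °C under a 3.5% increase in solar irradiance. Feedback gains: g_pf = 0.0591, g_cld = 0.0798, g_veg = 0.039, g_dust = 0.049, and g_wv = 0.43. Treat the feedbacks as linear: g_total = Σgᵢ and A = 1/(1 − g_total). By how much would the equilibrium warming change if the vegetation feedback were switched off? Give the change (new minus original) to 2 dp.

Original: g = 0.6569, ΔT = 2.5/(1−0.6569) = 7.2865 °C.
Without vegetation: g' = 0.6179, ΔT' = 2.5/(1−0.6179) = 6.5428 °C.
Change = 6.5428 − 7.2865 = -0.74 °C.

-0.74 °C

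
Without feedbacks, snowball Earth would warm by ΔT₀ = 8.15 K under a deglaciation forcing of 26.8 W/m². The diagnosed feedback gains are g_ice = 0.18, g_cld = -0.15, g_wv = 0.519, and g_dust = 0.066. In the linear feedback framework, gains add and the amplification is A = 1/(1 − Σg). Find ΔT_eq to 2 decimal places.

Total gain g = 0.18 − 0.15 + 0.519 + 0.066 = 0.615.
Amplification A = 1/(1 − 0.615) = 2.597.
ΔT = 8.15 × 2.597 = 21.17 K.

21.17 K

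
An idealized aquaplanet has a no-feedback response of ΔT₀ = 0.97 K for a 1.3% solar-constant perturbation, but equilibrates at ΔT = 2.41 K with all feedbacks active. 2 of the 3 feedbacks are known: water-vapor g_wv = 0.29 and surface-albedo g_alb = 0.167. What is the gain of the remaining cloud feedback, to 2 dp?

Amplification A = ΔT/ΔT₀ = 2.41/0.97 = 2.485.
Total gain g = 1 − 1/A = 1 − 1/2.485 = 0.5976.
Known gains sum to 0.29 + 0.167 = 0.457.
g_cld = 0.5976 − 0.457 = 0.14.

0.14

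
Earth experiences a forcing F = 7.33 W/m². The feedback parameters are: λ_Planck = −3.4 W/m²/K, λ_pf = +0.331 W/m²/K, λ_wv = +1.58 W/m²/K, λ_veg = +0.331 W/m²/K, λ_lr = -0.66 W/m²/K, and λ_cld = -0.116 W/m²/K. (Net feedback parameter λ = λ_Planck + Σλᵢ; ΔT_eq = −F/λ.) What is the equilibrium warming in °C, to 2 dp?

Net feedback parameter λ = (−3.4) + (+0.331) + (+1.58) + (+0.331) + (-0.66) + (-0.116) = -1.934 W/m²/K.
ΔT = −F/λ = −7.33/(-1.934) = 3.79 °C.

3.79 °C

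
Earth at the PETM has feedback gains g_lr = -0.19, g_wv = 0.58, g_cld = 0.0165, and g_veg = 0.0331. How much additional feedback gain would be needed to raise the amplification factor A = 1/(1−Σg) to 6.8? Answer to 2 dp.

0.41

Current total gain = 0.4396.
Target gain for A = 6.8: g* = 1 − 1/6.8 = 0.8529.
Additional gain needed = 0.8529 − 0.4396 = 0.41.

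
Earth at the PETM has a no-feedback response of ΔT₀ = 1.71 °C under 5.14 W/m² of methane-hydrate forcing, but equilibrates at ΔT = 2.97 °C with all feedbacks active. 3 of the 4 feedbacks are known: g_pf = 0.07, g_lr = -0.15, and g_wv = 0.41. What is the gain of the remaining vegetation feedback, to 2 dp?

Amplification A = ΔT/ΔT₀ = 2.97/1.71 = 1.737.
Total gain g = 1 − 1/A = 1 − 1/1.737 = 0.4243.
Known gains sum to 0.07 − 0.15 + 0.41 = 0.33.
g_veg = 0.4243 − 0.33 = 0.09.

0.09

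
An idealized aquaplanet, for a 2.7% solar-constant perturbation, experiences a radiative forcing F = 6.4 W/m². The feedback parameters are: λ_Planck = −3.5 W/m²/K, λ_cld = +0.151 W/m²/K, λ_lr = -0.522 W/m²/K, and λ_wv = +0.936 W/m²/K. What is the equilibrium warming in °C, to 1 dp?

2.2 °C

Net feedback parameter λ = (−3.5) + (+0.151) + (-0.522) + (+0.936) = -2.935 W/m²/K.
ΔT = −F/λ = −6.4/(-2.935) = 2.2 °C.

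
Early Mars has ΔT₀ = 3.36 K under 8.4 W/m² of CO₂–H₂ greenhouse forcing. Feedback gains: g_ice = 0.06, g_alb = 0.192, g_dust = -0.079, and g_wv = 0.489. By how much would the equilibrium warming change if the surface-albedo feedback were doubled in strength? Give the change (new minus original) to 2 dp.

13.07 K

Original: g = 0.662, ΔT = 3.36/(1−0.662) = 9.9408 K.
With doubled surface-albedo: g' = 0.854, ΔT' = 3.36/(1−0.854) = 23.0137 K.
Change = 23.0137 − 9.9408 = 13.07 K.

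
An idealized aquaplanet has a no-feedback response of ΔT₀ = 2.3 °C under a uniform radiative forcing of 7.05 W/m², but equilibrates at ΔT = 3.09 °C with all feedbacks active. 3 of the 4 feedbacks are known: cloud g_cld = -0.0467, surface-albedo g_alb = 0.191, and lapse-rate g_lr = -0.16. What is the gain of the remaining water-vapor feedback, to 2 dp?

Amplification A = ΔT/ΔT₀ = 3.09/2.3 = 1.343.
Total gain g = 1 − 1/A = 1 − 1/1.343 = 0.2554.
Known gains sum to -0.0467 + 0.191 − 0.16 = -0.0157.
g_wv = 0.2554 + 0.0157 = 0.27.

0.27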